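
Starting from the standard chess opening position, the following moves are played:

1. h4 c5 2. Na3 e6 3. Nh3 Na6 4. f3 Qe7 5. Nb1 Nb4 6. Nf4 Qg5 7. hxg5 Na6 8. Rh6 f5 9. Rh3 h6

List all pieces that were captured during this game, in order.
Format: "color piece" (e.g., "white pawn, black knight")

Tracking captures:
  hxg5: captured black queen

black queen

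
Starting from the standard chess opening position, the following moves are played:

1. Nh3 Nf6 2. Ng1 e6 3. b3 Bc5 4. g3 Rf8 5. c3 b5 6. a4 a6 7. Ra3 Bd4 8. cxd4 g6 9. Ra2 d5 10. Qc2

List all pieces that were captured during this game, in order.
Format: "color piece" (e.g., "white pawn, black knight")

Tracking captures:
  cxd4: captured black bishop

black bishop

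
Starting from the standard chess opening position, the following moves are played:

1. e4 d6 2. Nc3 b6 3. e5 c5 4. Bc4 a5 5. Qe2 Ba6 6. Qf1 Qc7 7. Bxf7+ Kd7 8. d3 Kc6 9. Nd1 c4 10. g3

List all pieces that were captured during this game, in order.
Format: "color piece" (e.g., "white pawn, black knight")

Tracking captures:
  Bxf7+: captured black pawn

black pawn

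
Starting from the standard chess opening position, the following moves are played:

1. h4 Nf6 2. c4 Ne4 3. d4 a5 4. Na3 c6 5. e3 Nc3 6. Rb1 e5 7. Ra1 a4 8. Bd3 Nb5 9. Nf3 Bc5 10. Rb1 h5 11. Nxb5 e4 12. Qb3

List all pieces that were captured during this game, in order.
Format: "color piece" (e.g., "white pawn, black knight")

Tracking captures:
  Nxb5: captured black knight

black knight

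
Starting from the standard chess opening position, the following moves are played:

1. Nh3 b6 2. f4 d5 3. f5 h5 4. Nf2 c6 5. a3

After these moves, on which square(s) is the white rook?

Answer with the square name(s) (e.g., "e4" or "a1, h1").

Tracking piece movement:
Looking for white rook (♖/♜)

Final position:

  a b c d e f g h
  ─────────────────
8│♜ ♞ ♝ ♛ ♚ ♝ ♞ ♜│8
7│♟ · · · ♟ ♟ ♟ ·│7
6│· ♟ ♟ · · · · ·│6
5│· · · ♟ · ♙ · ♟│5
4│· · · · · · · ·│4
3│♙ · · · · · · ·│3
2│· ♙ ♙ ♙ ♙ ♘ ♙ ♙│2
1│♖ ♘ ♗ ♕ ♔ ♗ · ♖│1
  ─────────────────
  a b c d e f g h


a1, h1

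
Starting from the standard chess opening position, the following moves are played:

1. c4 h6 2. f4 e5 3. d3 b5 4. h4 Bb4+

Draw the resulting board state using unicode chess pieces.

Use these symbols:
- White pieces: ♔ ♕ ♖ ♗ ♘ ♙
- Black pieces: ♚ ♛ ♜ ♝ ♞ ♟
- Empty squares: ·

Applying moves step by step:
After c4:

♜ ♞ ♝ ♛ ♚ ♝ ♞ ♜
♟ ♟ ♟ ♟ ♟ ♟ ♟ ♟
· · · · · · · ·
· · · · · · · ·
· · ♙ · · · · ·
· · · · · · · ·
♙ ♙ · ♙ ♙ ♙ ♙ ♙
♖ ♘ ♗ ♕ ♔ ♗ ♘ ♖


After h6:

♜ ♞ ♝ ♛ ♚ ♝ ♞ ♜
♟ ♟ ♟ ♟ ♟ ♟ ♟ ·
· · · · · · · ♟
· · · · · · · ·
· · ♙ · · · · ·
· · · · · · · ·
♙ ♙ · ♙ ♙ ♙ ♙ ♙
♖ ♘ ♗ ♕ ♔ ♗ ♘ ♖


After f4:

♜ ♞ ♝ ♛ ♚ ♝ ♞ ♜
♟ ♟ ♟ ♟ ♟ ♟ ♟ ·
· · · · · · · ♟
· · · · · · · ·
· · ♙ · · ♙ · ·
· · · · · · · ·
♙ ♙ · ♙ ♙ · ♙ ♙
♖ ♘ ♗ ♕ ♔ ♗ ♘ ♖


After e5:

♜ ♞ ♝ ♛ ♚ ♝ ♞ ♜
♟ ♟ ♟ ♟ · ♟ ♟ ·
· · · · · · · ♟
· · · · ♟ · · ·
· · ♙ · · ♙ · ·
· · · · · · · ·
♙ ♙ · ♙ ♙ · ♙ ♙
♖ ♘ ♗ ♕ ♔ ♗ ♘ ♖


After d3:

♜ ♞ ♝ ♛ ♚ ♝ ♞ ♜
♟ ♟ ♟ ♟ · ♟ ♟ ·
· · · · · · · ♟
· · · · ♟ · · ·
· · ♙ · · ♙ · ·
· · · ♙ · · · ·
♙ ♙ · · ♙ · ♙ ♙
♖ ♘ ♗ ♕ ♔ ♗ ♘ ♖


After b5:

♜ ♞ ♝ ♛ ♚ ♝ ♞ ♜
♟ · ♟ ♟ · ♟ ♟ ·
· · · · · · · ♟
· ♟ · · ♟ · · ·
· · ♙ · · ♙ · ·
· · · ♙ · · · ·
♙ ♙ · · ♙ · ♙ ♙
♖ ♘ ♗ ♕ ♔ ♗ ♘ ♖


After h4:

♜ ♞ ♝ ♛ ♚ ♝ ♞ ♜
♟ · ♟ ♟ · ♟ ♟ ·
· · · · · · · ♟
· ♟ · · ♟ · · ·
· · ♙ · · ♙ · ♙
· · · ♙ · · · ·
♙ ♙ · · ♙ · ♙ ·
♖ ♘ ♗ ♕ ♔ ♗ ♘ ♖


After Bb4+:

♜ ♞ ♝ ♛ ♚ · ♞ ♜
♟ · ♟ ♟ · ♟ ♟ ·
· · · · · · · ♟
· ♟ · · ♟ · · ·
· ♝ ♙ · · ♙ · ♙
· · · ♙ · · · ·
♙ ♙ · · ♙ · ♙ ·
♖ ♘ ♗ ♕ ♔ ♗ ♘ ♖



  a b c d e f g h
  ─────────────────
8│♜ ♞ ♝ ♛ ♚ · ♞ ♜│8
7│♟ · ♟ ♟ · ♟ ♟ ·│7
6│· · · · · · · ♟│6
5│· ♟ · · ♟ · · ·│5
4│· ♝ ♙ · · ♙ · ♙│4
3│· · · ♙ · · · ·│3
2│♙ ♙ · · ♙ · ♙ ·│2
1│♖ ♘ ♗ ♕ ♔ ♗ ♘ ♖│1
  ─────────────────
  a b c d e f g h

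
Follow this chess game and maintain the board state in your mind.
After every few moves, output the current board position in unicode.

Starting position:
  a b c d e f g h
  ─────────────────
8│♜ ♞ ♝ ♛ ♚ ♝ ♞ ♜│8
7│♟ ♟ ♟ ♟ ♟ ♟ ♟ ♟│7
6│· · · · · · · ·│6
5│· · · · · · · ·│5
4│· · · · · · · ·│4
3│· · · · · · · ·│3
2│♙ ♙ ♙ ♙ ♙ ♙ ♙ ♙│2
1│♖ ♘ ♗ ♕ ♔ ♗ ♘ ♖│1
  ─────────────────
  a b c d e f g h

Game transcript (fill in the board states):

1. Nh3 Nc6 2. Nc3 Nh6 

  a b c d e f g h
  ─────────────────
8│♜ · ♝ ♛ ♚ ♝ · ♜│8
7│♟ ♟ ♟ ♟ ♟ ♟ ♟ ♟│7
6│· · ♞ · · · · ♞│6
5│· · · · · · · ·│5
4│· · · · · · · ·│4
3│· · ♘ · · · · ♘│3
2│♙ ♙ ♙ ♙ ♙ ♙ ♙ ♙│2
1│♖ · ♗ ♕ ♔ ♗ · ♖│1
  ─────────────────
  a b c d e f g h

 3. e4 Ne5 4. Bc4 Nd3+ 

  a b c d e f g h
  ─────────────────
8│♜ · ♝ ♛ ♚ ♝ · ♜│8
7│♟ ♟ ♟ ♟ ♟ ♟ ♟ ♟│7
6│· · · · · · · ♞│6
5│· · · · · · · ·│5
4│· · ♗ · ♙ · · ·│4
3│· · ♘ ♞ · · · ♘│3
2│♙ ♙ ♙ ♙ · ♙ ♙ ♙│2
1│♖ · ♗ ♕ ♔ · · ♖│1
  ─────────────────
  a b c d e f g h

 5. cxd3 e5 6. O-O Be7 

  a b c d e f g h
  ─────────────────
8│♜ · ♝ ♛ ♚ · · ♜│8
7│♟ ♟ ♟ ♟ ♝ ♟ ♟ ♟│7
6│· · · · · · · ♞│6
5│· · · · ♟ · · ·│5
4│· · ♗ · ♙ · · ·│4
3│· · ♘ ♙ · · · ♘│3
2│♙ ♙ · ♙ · ♙ ♙ ♙│2
1│♖ · ♗ ♕ · ♖ ♔ ·│1
  ─────────────────
  a b c d e f g h

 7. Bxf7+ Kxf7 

  a b c d e f g h
  ─────────────────
8│♜ · ♝ ♛ · · · ♜│8
7│♟ ♟ ♟ ♟ ♝ ♚ ♟ ♟│7
6│· · · · · · · ♞│6
5│· · · · ♟ · · ·│5
4│· · · · ♙ · · ·│4
3│· · ♘ ♙ · · · ♘│3
2│♙ ♙ · ♙ · ♙ ♙ ♙│2
1│♖ · ♗ ♕ · ♖ ♔ ·│1
  ─────────────────
  a b c d e f g h


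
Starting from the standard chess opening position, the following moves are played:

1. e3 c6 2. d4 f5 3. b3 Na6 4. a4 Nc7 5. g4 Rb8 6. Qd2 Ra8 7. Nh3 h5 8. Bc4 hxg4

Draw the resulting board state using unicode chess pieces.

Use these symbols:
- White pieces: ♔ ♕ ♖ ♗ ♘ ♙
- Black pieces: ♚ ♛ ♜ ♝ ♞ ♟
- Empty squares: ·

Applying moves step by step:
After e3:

♜ ♞ ♝ ♛ ♚ ♝ ♞ ♜
♟ ♟ ♟ ♟ ♟ ♟ ♟ ♟
· · · · · · · ·
· · · · · · · ·
· · · · · · · ·
· · · · ♙ · · ·
♙ ♙ ♙ ♙ · ♙ ♙ ♙
♖ ♘ ♗ ♕ ♔ ♗ ♘ ♖


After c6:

♜ ♞ ♝ ♛ ♚ ♝ ♞ ♜
♟ ♟ · ♟ ♟ ♟ ♟ ♟
· · ♟ · · · · ·
· · · · · · · ·
· · · · · · · ·
· · · · ♙ · · ·
♙ ♙ ♙ ♙ · ♙ ♙ ♙
♖ ♘ ♗ ♕ ♔ ♗ ♘ ♖


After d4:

♜ ♞ ♝ ♛ ♚ ♝ ♞ ♜
♟ ♟ · ♟ ♟ ♟ ♟ ♟
· · ♟ · · · · ·
· · · · · · · ·
· · · ♙ · · · ·
· · · · ♙ · · ·
♙ ♙ ♙ · · ♙ ♙ ♙
♖ ♘ ♗ ♕ ♔ ♗ ♘ ♖


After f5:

♜ ♞ ♝ ♛ ♚ ♝ ♞ ♜
♟ ♟ · ♟ ♟ · ♟ ♟
· · ♟ · · · · ·
· · · · · ♟ · ·
· · · ♙ · · · ·
· · · · ♙ · · ·
♙ ♙ ♙ · · ♙ ♙ ♙
♖ ♘ ♗ ♕ ♔ ♗ ♘ ♖


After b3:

♜ ♞ ♝ ♛ ♚ ♝ ♞ ♜
♟ ♟ · ♟ ♟ · ♟ ♟
· · ♟ · · · · ·
· · · · · ♟ · ·
· · · ♙ · · · ·
· ♙ · · ♙ · · ·
♙ · ♙ · · ♙ ♙ ♙
♖ ♘ ♗ ♕ ♔ ♗ ♘ ♖


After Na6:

♜ · ♝ ♛ ♚ ♝ ♞ ♜
♟ ♟ · ♟ ♟ · ♟ ♟
♞ · ♟ · · · · ·
· · · · · ♟ · ·
· · · ♙ · · · ·
· ♙ · · ♙ · · ·
♙ · ♙ · · ♙ ♙ ♙
♖ ♘ ♗ ♕ ♔ ♗ ♘ ♖


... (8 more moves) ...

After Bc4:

♜ · ♝ ♛ ♚ ♝ ♞ ♜
♟ ♟ ♞ ♟ ♟ · ♟ ·
· · ♟ · · · · ·
· · · · · ♟ · ♟
♙ · ♗ ♙ · · ♙ ·
· ♙ · · ♙ · · ♘
· · ♙ ♕ · ♙ · ♙
♖ ♘ ♗ · ♔ · · ♖


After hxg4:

♜ · ♝ ♛ ♚ ♝ ♞ ♜
♟ ♟ ♞ ♟ ♟ · ♟ ·
· · ♟ · · · · ·
· · · · · ♟ · ·
♙ · ♗ ♙ · · ♟ ·
· ♙ · · ♙ · · ♘
· · ♙ ♕ · ♙ · ♙
♖ ♘ ♗ · ♔ · · ♖



  a b c d e f g h
  ─────────────────
8│♜ · ♝ ♛ ♚ ♝ ♞ ♜│8
7│♟ ♟ ♞ ♟ ♟ · ♟ ·│7
6│· · ♟ · · · · ·│6
5│· · · · · ♟ · ·│5
4│♙ · ♗ ♙ · · ♟ ·│4
3│· ♙ · · ♙ · · ♘│3
2│· · ♙ ♕ · ♙ · ♙│2
1│♖ ♘ ♗ · ♔ · · ♖│1
  ─────────────────
  a b c d e f g h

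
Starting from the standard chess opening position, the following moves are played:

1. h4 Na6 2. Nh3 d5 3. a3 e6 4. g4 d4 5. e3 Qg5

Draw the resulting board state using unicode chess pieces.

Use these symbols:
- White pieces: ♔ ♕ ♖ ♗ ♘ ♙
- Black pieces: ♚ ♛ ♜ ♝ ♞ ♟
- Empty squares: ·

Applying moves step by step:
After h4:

♜ ♞ ♝ ♛ ♚ ♝ ♞ ♜
♟ ♟ ♟ ♟ ♟ ♟ ♟ ♟
· · · · · · · ·
· · · · · · · ·
· · · · · · · ♙
· · · · · · · ·
♙ ♙ ♙ ♙ ♙ ♙ ♙ ·
♖ ♘ ♗ ♕ ♔ ♗ ♘ ♖


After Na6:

♜ · ♝ ♛ ♚ ♝ ♞ ♜
♟ ♟ ♟ ♟ ♟ ♟ ♟ ♟
♞ · · · · · · ·
· · · · · · · ·
· · · · · · · ♙
· · · · · · · ·
♙ ♙ ♙ ♙ ♙ ♙ ♙ ·
♖ ♘ ♗ ♕ ♔ ♗ ♘ ♖


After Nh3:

♜ · ♝ ♛ ♚ ♝ ♞ ♜
♟ ♟ ♟ ♟ ♟ ♟ ♟ ♟
♞ · · · · · · ·
· · · · · · · ·
· · · · · · · ♙
· · · · · · · ♘
♙ ♙ ♙ ♙ ♙ ♙ ♙ ·
♖ ♘ ♗ ♕ ♔ ♗ · ♖


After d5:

♜ · ♝ ♛ ♚ ♝ ♞ ♜
♟ ♟ ♟ · ♟ ♟ ♟ ♟
♞ · · · · · · ·
· · · ♟ · · · ·
· · · · · · · ♙
· · · · · · · ♘
♙ ♙ ♙ ♙ ♙ ♙ ♙ ·
♖ ♘ ♗ ♕ ♔ ♗ · ♖


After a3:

♜ · ♝ ♛ ♚ ♝ ♞ ♜
♟ ♟ ♟ · ♟ ♟ ♟ ♟
♞ · · · · · · ·
· · · ♟ · · · ·
· · · · · · · ♙
♙ · · · · · · ♘
· ♙ ♙ ♙ ♙ ♙ ♙ ·
♖ ♘ ♗ ♕ ♔ ♗ · ♖


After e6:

♜ · ♝ ♛ ♚ ♝ ♞ ♜
♟ ♟ ♟ · · ♟ ♟ ♟
♞ · · · ♟ · · ·
· · · ♟ · · · ·
· · · · · · · ♙
♙ · · · · · · ♘
· ♙ ♙ ♙ ♙ ♙ ♙ ·
♖ ♘ ♗ ♕ ♔ ♗ · ♖


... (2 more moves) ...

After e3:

♜ · ♝ ♛ ♚ ♝ ♞ ♜
♟ ♟ ♟ · · ♟ ♟ ♟
♞ · · · ♟ · · ·
· · · · · · · ·
· · · ♟ · · ♙ ♙
♙ · · · ♙ · · ♘
· ♙ ♙ ♙ · ♙ · ·
♖ ♘ ♗ ♕ ♔ ♗ · ♖


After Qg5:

♜ · ♝ · ♚ ♝ ♞ ♜
♟ ♟ ♟ · · ♟ ♟ ♟
♞ · · · ♟ · · ·
· · · · · · ♛ ·
· · · ♟ · · ♙ ♙
♙ · · · ♙ · · ♘
· ♙ ♙ ♙ · ♙ · ·
♖ ♘ ♗ ♕ ♔ ♗ · ♖



  a b c d e f g h
  ─────────────────
8│♜ · ♝ · ♚ ♝ ♞ ♜│8
7│♟ ♟ ♟ · · ♟ ♟ ♟│7
6│♞ · · · ♟ · · ·│6
5│· · · · · · ♛ ·│5
4│· · · ♟ · · ♙ ♙│4
3│♙ · · · ♙ · · ♘│3
2│· ♙ ♙ ♙ · ♙ · ·│2
1│♖ ♘ ♗ ♕ ♔ ♗ · ♖│1
  ─────────────────
  a b c d e f g h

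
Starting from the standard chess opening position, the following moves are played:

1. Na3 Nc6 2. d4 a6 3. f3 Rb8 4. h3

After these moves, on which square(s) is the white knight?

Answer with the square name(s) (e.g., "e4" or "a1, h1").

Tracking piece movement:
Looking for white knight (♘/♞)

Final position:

  a b c d e f g h
  ─────────────────
8│· ♜ ♝ ♛ ♚ ♝ ♞ ♜│8
7│· ♟ ♟ ♟ ♟ ♟ ♟ ♟│7
6│♟ · ♞ · · · · ·│6
5│· · · · · · · ·│5
4│· · · ♙ · · · ·│4
3│♘ · · · · ♙ · ♙│3
2│♙ ♙ ♙ · ♙ · ♙ ·│2
1│♖ · ♗ ♕ ♔ ♗ ♘ ♖│1
  ─────────────────
  a b c d e f g h


a3, g1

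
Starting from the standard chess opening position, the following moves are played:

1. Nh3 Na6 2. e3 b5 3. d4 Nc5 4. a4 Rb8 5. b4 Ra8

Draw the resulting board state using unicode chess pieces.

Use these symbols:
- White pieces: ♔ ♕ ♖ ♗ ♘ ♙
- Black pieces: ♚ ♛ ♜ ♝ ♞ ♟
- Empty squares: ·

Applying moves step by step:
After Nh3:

♜ ♞ ♝ ♛ ♚ ♝ ♞ ♜
♟ ♟ ♟ ♟ ♟ ♟ ♟ ♟
· · · · · · · ·
· · · · · · · ·
· · · · · · · ·
· · · · · · · ♘
♙ ♙ ♙ ♙ ♙ ♙ ♙ ♙
♖ ♘ ♗ ♕ ♔ ♗ · ♖


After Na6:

♜ · ♝ ♛ ♚ ♝ ♞ ♜
♟ ♟ ♟ ♟ ♟ ♟ ♟ ♟
♞ · · · · · · ·
· · · · · · · ·
· · · · · · · ·
· · · · · · · ♘
♙ ♙ ♙ ♙ ♙ ♙ ♙ ♙
♖ ♘ ♗ ♕ ♔ ♗ · ♖


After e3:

♜ · ♝ ♛ ♚ ♝ ♞ ♜
♟ ♟ ♟ ♟ ♟ ♟ ♟ ♟
♞ · · · · · · ·
· · · · · · · ·
· · · · · · · ·
· · · · ♙ · · ♘
♙ ♙ ♙ ♙ · ♙ ♙ ♙
♖ ♘ ♗ ♕ ♔ ♗ · ♖


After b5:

♜ · ♝ ♛ ♚ ♝ ♞ ♜
♟ · ♟ ♟ ♟ ♟ ♟ ♟
♞ · · · · · · ·
· ♟ · · · · · ·
· · · · · · · ·
· · · · ♙ · · ♘
♙ ♙ ♙ ♙ · ♙ ♙ ♙
♖ ♘ ♗ ♕ ♔ ♗ · ♖


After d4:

♜ · ♝ ♛ ♚ ♝ ♞ ♜
♟ · ♟ ♟ ♟ ♟ ♟ ♟
♞ · · · · · · ·
· ♟ · · · · · ·
· · · ♙ · · · ·
· · · · ♙ · · ♘
♙ ♙ ♙ · · ♙ ♙ ♙
♖ ♘ ♗ ♕ ♔ ♗ · ♖


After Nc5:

♜ · ♝ ♛ ♚ ♝ ♞ ♜
♟ · ♟ ♟ ♟ ♟ ♟ ♟
· · · · · · · ·
· ♟ ♞ · · · · ·
· · · ♙ · · · ·
· · · · ♙ · · ♘
♙ ♙ ♙ · · ♙ ♙ ♙
♖ ♘ ♗ ♕ ♔ ♗ · ♖


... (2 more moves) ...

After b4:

· ♜ ♝ ♛ ♚ ♝ ♞ ♜
♟ · ♟ ♟ ♟ ♟ ♟ ♟
· · · · · · · ·
· ♟ ♞ · · · · ·
♙ ♙ · ♙ · · · ·
· · · · ♙ · · ♘
· · ♙ · · ♙ ♙ ♙
♖ ♘ ♗ ♕ ♔ ♗ · ♖


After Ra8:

♜ · ♝ ♛ ♚ ♝ ♞ ♜
♟ · ♟ ♟ ♟ ♟ ♟ ♟
· · · · · · · ·
· ♟ ♞ · · · · ·
♙ ♙ · ♙ · · · ·
· · · · ♙ · · ♘
· · ♙ · · ♙ ♙ ♙
♖ ♘ ♗ ♕ ♔ ♗ · ♖



  a b c d e f g h
  ─────────────────
8│♜ · ♝ ♛ ♚ ♝ ♞ ♜│8
7│♟ · ♟ ♟ ♟ ♟ ♟ ♟│7
6│· · · · · · · ·│6
5│· ♟ ♞ · · · · ·│5
4│♙ ♙ · ♙ · · · ·│4
3│· · · · ♙ · · ♘│3
2│· · ♙ · · ♙ ♙ ♙│2
1│♖ ♘ ♗ ♕ ♔ ♗ · ♖│1
  ─────────────────
  a b c d e f g h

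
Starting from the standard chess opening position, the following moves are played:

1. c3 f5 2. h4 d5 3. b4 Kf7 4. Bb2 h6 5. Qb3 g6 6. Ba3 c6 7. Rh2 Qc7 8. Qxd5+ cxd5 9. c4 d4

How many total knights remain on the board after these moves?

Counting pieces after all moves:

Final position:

  a b c d e f g h
  ─────────────────
8│♜ ♞ ♝ · · ♝ ♞ ♜│8
7│♟ ♟ ♛ · ♟ ♚ · ·│7
6│· · · · · · ♟ ♟│6
5│· · · · · ♟ · ·│5
4│· ♙ ♙ ♟ · · · ♙│4
3│♗ · · · · · · ·│3
2│♙ · · ♙ ♙ ♙ ♙ ♖│2
1│♖ ♘ · · ♔ ♗ ♘ ·│1
  ─────────────────
  a b c d e f g h


4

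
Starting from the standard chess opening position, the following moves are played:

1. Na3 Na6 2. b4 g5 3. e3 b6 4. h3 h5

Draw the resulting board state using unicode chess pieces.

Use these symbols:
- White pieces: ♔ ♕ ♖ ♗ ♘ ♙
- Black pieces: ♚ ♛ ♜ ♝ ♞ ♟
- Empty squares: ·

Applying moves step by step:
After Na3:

♜ ♞ ♝ ♛ ♚ ♝ ♞ ♜
♟ ♟ ♟ ♟ ♟ ♟ ♟ ♟
· · · · · · · ·
· · · · · · · ·
· · · · · · · ·
♘ · · · · · · ·
♙ ♙ ♙ ♙ ♙ ♙ ♙ ♙
♖ · ♗ ♕ ♔ ♗ ♘ ♖


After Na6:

♜ · ♝ ♛ ♚ ♝ ♞ ♜
♟ ♟ ♟ ♟ ♟ ♟ ♟ ♟
♞ · · · · · · ·
· · · · · · · ·
· · · · · · · ·
♘ · · · · · · ·
♙ ♙ ♙ ♙ ♙ ♙ ♙ ♙
♖ · ♗ ♕ ♔ ♗ ♘ ♖


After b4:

♜ · ♝ ♛ ♚ ♝ ♞ ♜
♟ ♟ ♟ ♟ ♟ ♟ ♟ ♟
♞ · · · · · · ·
· · · · · · · ·
· ♙ · · · · · ·
♘ · · · · · · ·
♙ · ♙ ♙ ♙ ♙ ♙ ♙
♖ · ♗ ♕ ♔ ♗ ♘ ♖


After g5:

♜ · ♝ ♛ ♚ ♝ ♞ ♜
♟ ♟ ♟ ♟ ♟ ♟ · ♟
♞ · · · · · · ·
· · · · · · ♟ ·
· ♙ · · · · · ·
♘ · · · · · · ·
♙ · ♙ ♙ ♙ ♙ ♙ ♙
♖ · ♗ ♕ ♔ ♗ ♘ ♖


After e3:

♜ · ♝ ♛ ♚ ♝ ♞ ♜
♟ ♟ ♟ ♟ ♟ ♟ · ♟
♞ · · · · · · ·
· · · · · · ♟ ·
· ♙ · · · · · ·
♘ · · · ♙ · · ·
♙ · ♙ ♙ · ♙ ♙ ♙
♖ · ♗ ♕ ♔ ♗ ♘ ♖


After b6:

♜ · ♝ ♛ ♚ ♝ ♞ ♜
♟ · ♟ ♟ ♟ ♟ · ♟
♞ ♟ · · · · · ·
· · · · · · ♟ ·
· ♙ · · · · · ·
♘ · · · ♙ · · ·
♙ · ♙ ♙ · ♙ ♙ ♙
♖ · ♗ ♕ ♔ ♗ ♘ ♖


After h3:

♜ · ♝ ♛ ♚ ♝ ♞ ♜
♟ · ♟ ♟ ♟ ♟ · ♟
♞ ♟ · · · · · ·
· · · · · · ♟ ·
· ♙ · · · · · ·
♘ · · · ♙ · · ♙
♙ · ♙ ♙ · ♙ ♙ ·
♖ · ♗ ♕ ♔ ♗ ♘ ♖


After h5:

♜ · ♝ ♛ ♚ ♝ ♞ ♜
♟ · ♟ ♟ ♟ ♟ · ·
♞ ♟ · · · · · ·
· · · · · · ♟ ♟
· ♙ · · · · · ·
♘ · · · ♙ · · ♙
♙ · ♙ ♙ · ♙ ♙ ·
♖ · ♗ ♕ ♔ ♗ ♘ ♖



  a b c d e f g h
  ─────────────────
8│♜ · ♝ ♛ ♚ ♝ ♞ ♜│8
7│♟ · ♟ ♟ ♟ ♟ · ·│7
6│♞ ♟ · · · · · ·│6
5│· · · · · · ♟ ♟│5
4│· ♙ · · · · · ·│4
3│♘ · · · ♙ · · ♙│3
2│♙ · ♙ ♙ · ♙ ♙ ·│2
1│♖ · ♗ ♕ ♔ ♗ ♘ ♖│1
  ─────────────────
  a b c d e f g h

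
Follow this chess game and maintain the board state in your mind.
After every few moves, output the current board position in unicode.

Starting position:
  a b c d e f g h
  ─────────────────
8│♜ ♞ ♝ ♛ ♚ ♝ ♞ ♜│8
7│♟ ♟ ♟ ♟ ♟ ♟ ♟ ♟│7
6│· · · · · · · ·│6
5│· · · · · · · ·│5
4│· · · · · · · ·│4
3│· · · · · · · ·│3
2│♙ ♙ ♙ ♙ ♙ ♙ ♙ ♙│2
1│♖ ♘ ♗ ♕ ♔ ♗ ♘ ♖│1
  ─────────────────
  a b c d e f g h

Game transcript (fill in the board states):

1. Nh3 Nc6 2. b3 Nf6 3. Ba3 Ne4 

  a b c d e f g h
  ─────────────────
8│♜ · ♝ ♛ ♚ ♝ · ♜│8
7│♟ ♟ ♟ ♟ ♟ ♟ ♟ ♟│7
6│· · ♞ · · · · ·│6
5│· · · · · · · ·│5
4│· · · · ♞ · · ·│4
3│♗ ♙ · · · · · ♘│3
2│♙ · ♙ ♙ ♙ ♙ ♙ ♙│2
1│♖ ♘ · ♕ ♔ ♗ · ♖│1
  ─────────────────
  a b c d e f g h

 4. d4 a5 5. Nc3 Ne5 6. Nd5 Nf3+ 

  a b c d e f g h
  ─────────────────
8│♜ · ♝ ♛ ♚ ♝ · ♜│8
7│· ♟ ♟ ♟ ♟ ♟ ♟ ♟│7
6│· · · · · · · ·│6
5│♟ · · ♘ · · · ·│5
4│· · · ♙ ♞ · · ·│4
3│♗ ♙ · · · ♞ · ♘│3
2│♙ · ♙ · ♙ ♙ ♙ ♙│2
1│♖ · · ♕ ♔ ♗ · ♖│1
  ─────────────────
  a b c d e f g h

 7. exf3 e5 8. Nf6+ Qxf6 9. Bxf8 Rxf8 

  a b c d e f g h
  ─────────────────
8│♜ · ♝ · ♚ ♜ · ·│8
7│· ♟ ♟ ♟ · ♟ ♟ ♟│7
6│· · · · · ♛ · ·│6
5│♟ · · · ♟ · · ·│5
4│· · · ♙ ♞ · · ·│4
3│· ♙ · · · ♙ · ♘│3
2│♙ · ♙ · · ♙ ♙ ♙│2
1│♖ · · ♕ ♔ ♗ · ♖│1
  ─────────────────
  a b c d e f g h

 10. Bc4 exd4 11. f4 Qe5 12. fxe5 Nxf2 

  a b c d e f g h
  ─────────────────
8│♜ · ♝ · ♚ ♜ · ·│8
7│· ♟ ♟ ♟ · ♟ ♟ ♟│7
6│· · · · · · · ·│6
5│♟ · · · ♙ · · ·│5
4│· · ♗ ♟ · · · ·│4
3│· ♙ · · · · · ♘│3
2│♙ · ♙ · · ♞ ♙ ♙│2
1│♖ · · ♕ ♔ · · ♖│1
  ─────────────────
  a b c d e f g h



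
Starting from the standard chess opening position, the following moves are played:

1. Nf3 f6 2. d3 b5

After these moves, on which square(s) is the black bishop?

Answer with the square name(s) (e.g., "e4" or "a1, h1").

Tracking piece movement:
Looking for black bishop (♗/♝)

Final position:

  a b c d e f g h
  ─────────────────
8│♜ ♞ ♝ ♛ ♚ ♝ ♞ ♜│8
7│♟ · ♟ ♟ ♟ · ♟ ♟│7
6│· · · · · ♟ · ·│6
5│· ♟ · · · · · ·│5
4│· · · · · · · ·│4
3│· · · ♙ · ♘ · ·│3
2│♙ ♙ ♙ · ♙ ♙ ♙ ♙│2
1│♖ ♘ ♗ ♕ ♔ ♗ · ♖│1
  ─────────────────
  a b c d e f g h


c8, f8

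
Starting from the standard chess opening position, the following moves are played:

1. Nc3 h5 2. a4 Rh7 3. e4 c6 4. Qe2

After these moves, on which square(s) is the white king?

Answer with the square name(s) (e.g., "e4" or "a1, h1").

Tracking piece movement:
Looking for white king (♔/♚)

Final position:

  a b c d e f g h
  ─────────────────
8│♜ ♞ ♝ ♛ ♚ ♝ ♞ ·│8
7│♟ ♟ · ♟ ♟ ♟ ♟ ♜│7
6│· · ♟ · · · · ·│6
5│· · · · · · · ♟│5
4│♙ · · · ♙ · · ·│4
3│· · ♘ · · · · ·│3
2│· ♙ ♙ ♙ ♕ ♙ ♙ ♙│2
1│♖ · ♗ · ♔ ♗ ♘ ♖│1
  ─────────────────
  a b c d e f g h


e1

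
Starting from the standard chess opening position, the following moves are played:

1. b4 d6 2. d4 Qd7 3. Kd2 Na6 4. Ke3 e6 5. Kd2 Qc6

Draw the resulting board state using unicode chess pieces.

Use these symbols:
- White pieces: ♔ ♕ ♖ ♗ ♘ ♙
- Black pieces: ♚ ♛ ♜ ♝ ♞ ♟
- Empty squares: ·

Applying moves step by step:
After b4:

♜ ♞ ♝ ♛ ♚ ♝ ♞ ♜
♟ ♟ ♟ ♟ ♟ ♟ ♟ ♟
· · · · · · · ·
· · · · · · · ·
· ♙ · · · · · ·
· · · · · · · ·
♙ · ♙ ♙ ♙ ♙ ♙ ♙
♖ ♘ ♗ ♕ ♔ ♗ ♘ ♖


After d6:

♜ ♞ ♝ ♛ ♚ ♝ ♞ ♜
♟ ♟ ♟ · ♟ ♟ ♟ ♟
· · · ♟ · · · ·
· · · · · · · ·
· ♙ · · · · · ·
· · · · · · · ·
♙ · ♙ ♙ ♙ ♙ ♙ ♙
♖ ♘ ♗ ♕ ♔ ♗ ♘ ♖


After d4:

♜ ♞ ♝ ♛ ♚ ♝ ♞ ♜
♟ ♟ ♟ · ♟ ♟ ♟ ♟
· · · ♟ · · · ·
· · · · · · · ·
· ♙ · ♙ · · · ·
· · · · · · · ·
♙ · ♙ · ♙ ♙ ♙ ♙
♖ ♘ ♗ ♕ ♔ ♗ ♘ ♖


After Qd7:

♜ ♞ ♝ · ♚ ♝ ♞ ♜
♟ ♟ ♟ ♛ ♟ ♟ ♟ ♟
· · · ♟ · · · ·
· · · · · · · ·
· ♙ · ♙ · · · ·
· · · · · · · ·
♙ · ♙ · ♙ ♙ ♙ ♙
♖ ♘ ♗ ♕ ♔ ♗ ♘ ♖


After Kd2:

♜ ♞ ♝ · ♚ ♝ ♞ ♜
♟ ♟ ♟ ♛ ♟ ♟ ♟ ♟
· · · ♟ · · · ·
· · · · · · · ·
· ♙ · ♙ · · · ·
· · · · · · · ·
♙ · ♙ ♔ ♙ ♙ ♙ ♙
♖ ♘ ♗ ♕ · ♗ ♘ ♖


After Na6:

♜ · ♝ · ♚ ♝ ♞ ♜
♟ ♟ ♟ ♛ ♟ ♟ ♟ ♟
♞ · · ♟ · · · ·
· · · · · · · ·
· ♙ · ♙ · · · ·
· · · · · · · ·
♙ · ♙ ♔ ♙ ♙ ♙ ♙
♖ ♘ ♗ ♕ · ♗ ♘ ♖


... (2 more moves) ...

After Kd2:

♜ · ♝ · ♚ ♝ ♞ ♜
♟ ♟ ♟ ♛ · ♟ ♟ ♟
♞ · · ♟ ♟ · · ·
· · · · · · · ·
· ♙ · ♙ · · · ·
· · · · · · · ·
♙ · ♙ ♔ ♙ ♙ ♙ ♙
♖ ♘ ♗ ♕ · ♗ ♘ ♖


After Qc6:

♜ · ♝ · ♚ ♝ ♞ ♜
♟ ♟ ♟ · · ♟ ♟ ♟
♞ · ♛ ♟ ♟ · · ·
· · · · · · · ·
· ♙ · ♙ · · · ·
· · · · · · · ·
♙ · ♙ ♔ ♙ ♙ ♙ ♙
♖ ♘ ♗ ♕ · ♗ ♘ ♖



  a b c d e f g h
  ─────────────────
8│♜ · ♝ · ♚ ♝ ♞ ♜│8
7│♟ ♟ ♟ · · ♟ ♟ ♟│7
6│♞ · ♛ ♟ ♟ · · ·│6
5│· · · · · · · ·│5
4│· ♙ · ♙ · · · ·│4
3│· · · · · · · ·│3
2│♙ · ♙ ♔ ♙ ♙ ♙ ♙│2
1│♖ ♘ ♗ ♕ · ♗ ♘ ♖│1
  ─────────────────
  a b c d e f g h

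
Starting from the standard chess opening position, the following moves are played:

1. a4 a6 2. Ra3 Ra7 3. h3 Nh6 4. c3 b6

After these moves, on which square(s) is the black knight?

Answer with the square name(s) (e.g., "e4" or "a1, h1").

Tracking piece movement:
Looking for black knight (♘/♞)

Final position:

  a b c d e f g h
  ─────────────────
8│· ♞ ♝ ♛ ♚ ♝ · ♜│8
7│♜ · ♟ ♟ ♟ ♟ ♟ ♟│7
6│♟ ♟ · · · · · ♞│6
5│· · · · · · · ·│5
4│♙ · · · · · · ·│4
3│♖ · ♙ · · · · ♙│3
2│· ♙ · ♙ ♙ ♙ ♙ ·│2
1│· ♘ ♗ ♕ ♔ ♗ ♘ ♖│1
  ─────────────────
  a b c d e f g h


b8, h6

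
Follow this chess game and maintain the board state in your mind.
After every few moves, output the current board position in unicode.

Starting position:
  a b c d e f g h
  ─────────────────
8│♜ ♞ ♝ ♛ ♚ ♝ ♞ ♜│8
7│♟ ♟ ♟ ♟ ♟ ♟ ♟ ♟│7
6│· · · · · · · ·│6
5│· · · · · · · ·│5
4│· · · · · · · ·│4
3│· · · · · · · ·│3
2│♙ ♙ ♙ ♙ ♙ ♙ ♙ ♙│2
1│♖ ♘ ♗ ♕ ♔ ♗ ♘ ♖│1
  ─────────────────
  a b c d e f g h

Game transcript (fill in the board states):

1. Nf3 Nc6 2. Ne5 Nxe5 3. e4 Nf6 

  a b c d e f g h
  ─────────────────
8│♜ · ♝ ♛ ♚ ♝ · ♜│8
7│♟ ♟ ♟ ♟ ♟ ♟ ♟ ♟│7
6│· · · · · ♞ · ·│6
5│· · · · ♞ · · ·│5
4│· · · · ♙ · · ·│4
3│· · · · · · · ·│3
2│♙ ♙ ♙ ♙ · ♙ ♙ ♙│2
1│♖ ♘ ♗ ♕ ♔ ♗ · ♖│1
  ─────────────────
  a b c d e f g h

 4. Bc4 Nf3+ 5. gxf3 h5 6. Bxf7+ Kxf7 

  a b c d e f g h
  ─────────────────
8│♜ · ♝ ♛ · ♝ · ♜│8
7│♟ ♟ ♟ ♟ ♟ ♚ ♟ ·│7
6│· · · · · ♞ · ·│6
5│· · · · · · · ♟│5
4│· · · · ♙ · · ·│4
3│· · · · · ♙ · ·│3
2│♙ ♙ ♙ ♙ · ♙ · ♙│2
1│♖ ♘ ♗ ♕ ♔ · · ♖│1
  ─────────────────
  a b c d e f g h

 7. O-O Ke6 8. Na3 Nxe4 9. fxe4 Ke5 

  a b c d e f g h
  ─────────────────
8│♜ · ♝ ♛ · ♝ · ♜│8
7│♟ ♟ ♟ ♟ ♟ · ♟ ·│7
6│· · · · · · · ·│6
5│· · · · ♚ · · ♟│5
4│· · · · ♙ · · ·│4
3│♘ · · · · · · ·│3
2│♙ ♙ ♙ ♙ · ♙ · ♙│2
1│♖ · ♗ ♕ · ♖ ♔ ·│1
  ─────────────────
  a b c d e f g h

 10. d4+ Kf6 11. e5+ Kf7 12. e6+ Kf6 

  a b c d e f g h
  ─────────────────
8│♜ · ♝ ♛ · ♝ · ♜│8
7│♟ ♟ ♟ ♟ ♟ · ♟ ·│7
6│· · · · ♙ ♚ · ·│6
5│· · · · · · · ♟│5
4│· · · ♙ · · · ·│4
3│♘ · · · · · · ·│3
2│♙ ♙ ♙ · · ♙ · ♙│2
1│♖ · ♗ ♕ · ♖ ♔ ·│1
  ─────────────────
  a b c d e f g h

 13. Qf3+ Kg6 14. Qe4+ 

  a b c d e f g h
  ─────────────────
8│♜ · ♝ ♛ · ♝ · ♜│8
7│♟ ♟ ♟ ♟ ♟ · ♟ ·│7
6│· · · · ♙ · ♚ ·│6
5│· · · · · · · ♟│5
4│· · · ♙ ♕ · · ·│4
3│♘ · · · · · · ·│3
2│♙ ♙ ♙ · · ♙ · ♙│2
1│♖ · ♗ · · ♖ ♔ ·│1
  ─────────────────
  a b c d e f g h


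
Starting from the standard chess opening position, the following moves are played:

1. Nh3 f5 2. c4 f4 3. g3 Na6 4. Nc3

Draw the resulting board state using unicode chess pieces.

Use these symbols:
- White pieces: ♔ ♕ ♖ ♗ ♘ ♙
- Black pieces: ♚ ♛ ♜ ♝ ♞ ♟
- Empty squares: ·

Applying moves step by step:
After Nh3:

♜ ♞ ♝ ♛ ♚ ♝ ♞ ♜
♟ ♟ ♟ ♟ ♟ ♟ ♟ ♟
· · · · · · · ·
· · · · · · · ·
· · · · · · · ·
· · · · · · · ♘
♙ ♙ ♙ ♙ ♙ ♙ ♙ ♙
♖ ♘ ♗ ♕ ♔ ♗ · ♖


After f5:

♜ ♞ ♝ ♛ ♚ ♝ ♞ ♜
♟ ♟ ♟ ♟ ♟ · ♟ ♟
· · · · · · · ·
· · · · · ♟ · ·
· · · · · · · ·
· · · · · · · ♘
♙ ♙ ♙ ♙ ♙ ♙ ♙ ♙
♖ ♘ ♗ ♕ ♔ ♗ · ♖


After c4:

♜ ♞ ♝ ♛ ♚ ♝ ♞ ♜
♟ ♟ ♟ ♟ ♟ · ♟ ♟
· · · · · · · ·
· · · · · ♟ · ·
· · ♙ · · · · ·
· · · · · · · ♘
♙ ♙ · ♙ ♙ ♙ ♙ ♙
♖ ♘ ♗ ♕ ♔ ♗ · ♖


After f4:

♜ ♞ ♝ ♛ ♚ ♝ ♞ ♜
♟ ♟ ♟ ♟ ♟ · ♟ ♟
· · · · · · · ·
· · · · · · · ·
· · ♙ · · ♟ · ·
· · · · · · · ♘
♙ ♙ · ♙ ♙ ♙ ♙ ♙
♖ ♘ ♗ ♕ ♔ ♗ · ♖


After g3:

♜ ♞ ♝ ♛ ♚ ♝ ♞ ♜
♟ ♟ ♟ ♟ ♟ · ♟ ♟
· · · · · · · ·
· · · · · · · ·
· · ♙ · · ♟ · ·
· · · · · · ♙ ♘
♙ ♙ · ♙ ♙ ♙ · ♙
♖ ♘ ♗ ♕ ♔ ♗ · ♖


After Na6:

♜ · ♝ ♛ ♚ ♝ ♞ ♜
♟ ♟ ♟ ♟ ♟ · ♟ ♟
♞ · · · · · · ·
· · · · · · · ·
· · ♙ · · ♟ · ·
· · · · · · ♙ ♘
♙ ♙ · ♙ ♙ ♙ · ♙
♖ ♘ ♗ ♕ ♔ ♗ · ♖


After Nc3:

♜ · ♝ ♛ ♚ ♝ ♞ ♜
♟ ♟ ♟ ♟ ♟ · ♟ ♟
♞ · · · · · · ·
· · · · · · · ·
· · ♙ · · ♟ · ·
· · ♘ · · · ♙ ♘
♙ ♙ · ♙ ♙ ♙ · ♙
♖ · ♗ ♕ ♔ ♗ · ♖



  a b c d e f g h
  ─────────────────
8│♜ · ♝ ♛ ♚ ♝ ♞ ♜│8
7│♟ ♟ ♟ ♟ ♟ · ♟ ♟│7
6│♞ · · · · · · ·│6
5│· · · · · · · ·│5
4│· · ♙ · · ♟ · ·│4
3│· · ♘ · · · ♙ ♘│3
2│♙ ♙ · ♙ ♙ ♙ · ♙│2
1│♖ · ♗ ♕ ♔ ♗ · ♖│1
  ─────────────────
  a b c d e f g h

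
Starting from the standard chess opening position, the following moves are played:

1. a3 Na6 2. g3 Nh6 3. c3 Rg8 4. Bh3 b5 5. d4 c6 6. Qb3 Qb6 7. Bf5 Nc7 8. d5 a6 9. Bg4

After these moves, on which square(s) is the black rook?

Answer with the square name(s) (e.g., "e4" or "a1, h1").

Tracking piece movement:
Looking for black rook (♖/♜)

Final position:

  a b c d e f g h
  ─────────────────
8│♜ · ♝ · ♚ ♝ ♜ ·│8
7│· · ♞ ♟ ♟ ♟ ♟ ♟│7
6│♟ ♛ ♟ · · · · ♞│6
5│· ♟ · ♙ · · · ·│5
4│· · · · · · ♗ ·│4
3│♙ ♕ ♙ · · · ♙ ·│3
2│· ♙ · · ♙ ♙ · ♙│2
1│♖ ♘ ♗ · ♔ · ♘ ♖│1
  ─────────────────
  a b c d e f g h


a8, g8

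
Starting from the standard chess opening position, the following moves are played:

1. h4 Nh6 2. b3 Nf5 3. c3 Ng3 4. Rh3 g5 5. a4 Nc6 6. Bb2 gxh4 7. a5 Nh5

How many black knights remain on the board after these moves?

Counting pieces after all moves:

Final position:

  a b c d e f g h
  ─────────────────
8│♜ · ♝ ♛ ♚ ♝ · ♜│8
7│♟ ♟ ♟ ♟ ♟ ♟ · ♟│7
6│· · ♞ · · · · ·│6
5│♙ · · · · · · ♞│5
4│· · · · · · · ♟│4
3│· ♙ ♙ · · · · ♖│3
2│· ♗ · ♙ ♙ ♙ ♙ ·│2
1│♖ ♘ · ♕ ♔ ♗ ♘ ·│1
  ─────────────────
  a b c d e f g h


2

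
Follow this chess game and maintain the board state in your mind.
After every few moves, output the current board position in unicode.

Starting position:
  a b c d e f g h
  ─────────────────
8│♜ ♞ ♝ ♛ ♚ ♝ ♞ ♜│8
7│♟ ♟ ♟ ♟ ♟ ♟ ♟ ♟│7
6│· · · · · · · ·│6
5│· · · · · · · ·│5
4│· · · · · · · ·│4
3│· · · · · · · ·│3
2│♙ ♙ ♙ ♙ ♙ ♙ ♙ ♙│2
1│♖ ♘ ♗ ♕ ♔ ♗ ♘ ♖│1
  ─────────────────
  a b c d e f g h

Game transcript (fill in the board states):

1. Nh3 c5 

  a b c d e f g h
  ─────────────────
8│♜ ♞ ♝ ♛ ♚ ♝ ♞ ♜│8
7│♟ ♟ · ♟ ♟ ♟ ♟ ♟│7
6│· · · · · · · ·│6
5│· · ♟ · · · · ·│5
4│· · · · · · · ·│4
3│· · · · · · · ♘│3
2│♙ ♙ ♙ ♙ ♙ ♙ ♙ ♙│2
1│♖ ♘ ♗ ♕ ♔ ♗ · ♖│1
  ─────────────────
  a b c d e f g h

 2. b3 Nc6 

  a b c d e f g h
  ─────────────────
8│♜ · ♝ ♛ ♚ ♝ ♞ ♜│8
7│♟ ♟ · ♟ ♟ ♟ ♟ ♟│7
6│· · ♞ · · · · ·│6
5│· · ♟ · · · · ·│5
4│· · · · · · · ·│4
3│· ♙ · · · · · ♘│3
2│♙ · ♙ ♙ ♙ ♙ ♙ ♙│2
1│♖ ♘ ♗ ♕ ♔ ♗ · ♖│1
  ─────────────────
  a b c d e f g h

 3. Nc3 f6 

  a b c d e f g h
  ─────────────────
8│♜ · ♝ ♛ ♚ ♝ ♞ ♜│8
7│♟ ♟ · ♟ ♟ · ♟ ♟│7
6│· · ♞ · · ♟ · ·│6
5│· · ♟ · · · · ·│5
4│· · · · · · · ·│4
3│· ♙ ♘ · · · · ♘│3
2│♙ · ♙ ♙ ♙ ♙ ♙ ♙│2
1│♖ · ♗ ♕ ♔ ♗ · ♖│1
  ─────────────────
  a b c d e f g h



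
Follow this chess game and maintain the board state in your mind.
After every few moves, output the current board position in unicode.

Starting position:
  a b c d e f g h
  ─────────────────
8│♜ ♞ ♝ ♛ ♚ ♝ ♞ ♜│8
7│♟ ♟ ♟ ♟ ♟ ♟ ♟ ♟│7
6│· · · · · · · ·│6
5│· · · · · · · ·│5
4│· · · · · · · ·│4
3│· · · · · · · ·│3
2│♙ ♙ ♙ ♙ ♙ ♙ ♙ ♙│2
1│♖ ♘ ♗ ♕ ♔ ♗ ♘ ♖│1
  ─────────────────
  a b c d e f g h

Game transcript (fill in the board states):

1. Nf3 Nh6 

  a b c d e f g h
  ─────────────────
8│♜ ♞ ♝ ♛ ♚ ♝ · ♜│8
7│♟ ♟ ♟ ♟ ♟ ♟ ♟ ♟│7
6│· · · · · · · ♞│6
5│· · · · · · · ·│5
4│· · · · · · · ·│4
3│· · · · · ♘ · ·│3
2│♙ ♙ ♙ ♙ ♙ ♙ ♙ ♙│2
1│♖ ♘ ♗ ♕ ♔ ♗ · ♖│1
  ─────────────────
  a b c d e f g h

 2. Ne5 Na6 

  a b c d e f g h
  ─────────────────
8│♜ · ♝ ♛ ♚ ♝ · ♜│8
7│♟ ♟ ♟ ♟ ♟ ♟ ♟ ♟│7
6│♞ · · · · · · ♞│6
5│· · · · ♘ · · ·│5
4│· · · · · · · ·│4
3│· · · · · · · ·│3
2│♙ ♙ ♙ ♙ ♙ ♙ ♙ ♙│2
1│♖ ♘ ♗ ♕ ♔ ♗ · ♖│1
  ─────────────────
  a b c d e f g h

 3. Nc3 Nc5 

  a b c d e f g h
  ─────────────────
8│♜ · ♝ ♛ ♚ ♝ · ♜│8
7│♟ ♟ ♟ ♟ ♟ ♟ ♟ ♟│7
6│· · · · · · · ♞│6
5│· · ♞ · ♘ · · ·│5
4│· · · · · · · ·│4
3│· · ♘ · · · · ·│3
2│♙ ♙ ♙ ♙ ♙ ♙ ♙ ♙│2
1│♖ · ♗ ♕ ♔ ♗ · ♖│1
  ─────────────────
  a b c d e f g h

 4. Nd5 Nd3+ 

  a b c d e f g h
  ─────────────────
8│♜ · ♝ ♛ ♚ ♝ · ♜│8
7│♟ ♟ ♟ ♟ ♟ ♟ ♟ ♟│7
6│· · · · · · · ♞│6
5│· · · ♘ ♘ · · ·│5
4│· · · · · · · ·│4
3│· · · ♞ · · · ·│3
2│♙ ♙ ♙ ♙ ♙ ♙ ♙ ♙│2
1│♖ · ♗ ♕ ♔ ♗ · ♖│1
  ─────────────────
  a b c d e f g h

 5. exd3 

  a b c d e f g h
  ─────────────────
8│♜ · ♝ ♛ ♚ ♝ · ♜│8
7│♟ ♟ ♟ ♟ ♟ ♟ ♟ ♟│7
6│· · · · · · · ♞│6
5│· · · ♘ ♘ · · ·│5
4│· · · · · · · ·│4
3│· · · ♙ · · · ·│3
2│♙ ♙ ♙ ♙ · ♙ ♙ ♙│2
1│♖ · ♗ ♕ ♔ ♗ · ♖│1
  ─────────────────
  a b c d e f g h


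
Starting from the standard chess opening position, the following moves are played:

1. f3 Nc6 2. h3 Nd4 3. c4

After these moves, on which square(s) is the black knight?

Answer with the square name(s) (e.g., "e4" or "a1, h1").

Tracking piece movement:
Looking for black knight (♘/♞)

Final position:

  a b c d e f g h
  ─────────────────
8│♜ · ♝ ♛ ♚ ♝ ♞ ♜│8
7│♟ ♟ ♟ ♟ ♟ ♟ ♟ ♟│7
6│· · · · · · · ·│6
5│· · · · · · · ·│5
4│· · ♙ ♞ · · · ·│4
3│· · · · · ♙ · ♙│3
2│♙ ♙ · ♙ ♙ · ♙ ·│2
1│♖ ♘ ♗ ♕ ♔ ♗ ♘ ♖│1
  ─────────────────
  a b c d e f g h


d4, g8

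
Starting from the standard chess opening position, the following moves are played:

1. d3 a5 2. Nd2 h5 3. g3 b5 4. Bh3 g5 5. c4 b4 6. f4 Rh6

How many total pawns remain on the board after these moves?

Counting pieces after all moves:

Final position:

  a b c d e f g h
  ─────────────────
8│♜ ♞ ♝ ♛ ♚ ♝ ♞ ·│8
7│· · ♟ ♟ ♟ ♟ · ·│7
6│· · · · · · · ♜│6
5│♟ · · · · · ♟ ♟│5
4│· ♟ ♙ · · ♙ · ·│4
3│· · · ♙ · · ♙ ♗│3
2│♙ ♙ · ♘ ♙ · · ♙│2
1│♖ · ♗ ♕ ♔ · ♘ ♖│1
  ─────────────────
  a b c d e f g h


16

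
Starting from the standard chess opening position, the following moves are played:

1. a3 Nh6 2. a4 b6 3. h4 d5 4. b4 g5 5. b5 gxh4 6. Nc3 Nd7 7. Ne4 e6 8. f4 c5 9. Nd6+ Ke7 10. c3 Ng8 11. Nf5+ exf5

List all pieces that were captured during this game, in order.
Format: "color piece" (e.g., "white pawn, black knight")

Tracking captures:
  gxh4: captured white pawn
  exf5: captured white knight

white pawn, white knight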